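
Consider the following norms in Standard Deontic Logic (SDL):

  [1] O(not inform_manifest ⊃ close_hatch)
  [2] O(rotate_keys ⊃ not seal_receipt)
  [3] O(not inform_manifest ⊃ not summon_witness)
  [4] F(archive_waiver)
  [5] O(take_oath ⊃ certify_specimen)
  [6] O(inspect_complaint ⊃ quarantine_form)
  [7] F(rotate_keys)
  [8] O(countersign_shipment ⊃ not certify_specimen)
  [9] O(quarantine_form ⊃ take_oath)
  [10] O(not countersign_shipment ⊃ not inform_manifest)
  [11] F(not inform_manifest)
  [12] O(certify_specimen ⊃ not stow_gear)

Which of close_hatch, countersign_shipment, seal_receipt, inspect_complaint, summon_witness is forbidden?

inspect_complaint

Premise 11 is F(not inform_manifest), i.e. O(inform_manifest).
The contrapositive of premise 10 (O(not countersign_shipment ⊃ not inform_manifest)) is O(inform_manifest ⊃ countersign_shipment), and O(inform_manifest) is already established, so O(countersign_shipment).
With premise 8, O(countersign_shipment ⊃ not certify_specimen), the K-axiom yields O(not certify_specimen).
The contrapositive of premise 5 (O(take_oath ⊃ certify_specimen)) is O(not certify_specimen ⊃ not take_oath), and O(not certify_specimen) is already established, so O(not take_oath).
Premise 9 is O(quarantine_form ⊃ take_oath); contrapositively O(not take_oath ⊃ not quarantine_form). Since O(not take_oath) holds, K gives O(not quarantine_form).
The contrapositive of premise 6 (O(inspect_complaint ⊃ quarantine_form)) is O(not quarantine_form ⊃ not inspect_complaint), and O(not quarantine_form) is already established, so O(not inspect_complaint).
So O(not inspect_complaint) holds, i.e. inspect_complaint is forbidden. None of the other listed options is forbidden under the premises.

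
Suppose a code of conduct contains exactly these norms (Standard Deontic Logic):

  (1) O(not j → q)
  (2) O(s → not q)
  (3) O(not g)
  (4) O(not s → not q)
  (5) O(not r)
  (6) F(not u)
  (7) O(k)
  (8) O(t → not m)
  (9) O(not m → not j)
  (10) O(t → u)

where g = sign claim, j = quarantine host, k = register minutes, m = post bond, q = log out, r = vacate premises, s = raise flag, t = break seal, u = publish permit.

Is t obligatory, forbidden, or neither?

By case analysis on not s: premise 4 gives O(not s → not q) and premise 2 gives O(s → not q), so O(not q) either way.
Premise 1, O(not j → q), contraposes to O(not q → j); with O(not q) we get O(j).
Premise 9, O(not m → not j), contraposes to O(j → m); with O(j) we get O(m).
Premise 8, O(t → not m), contraposes to O(m → not t); with O(m) we get O(not t).
Premises 3, 5, 6, 7, 10 do not contribute to this derivation.
Thus O(not t), which is F(t): t is forbidden.

Forbidden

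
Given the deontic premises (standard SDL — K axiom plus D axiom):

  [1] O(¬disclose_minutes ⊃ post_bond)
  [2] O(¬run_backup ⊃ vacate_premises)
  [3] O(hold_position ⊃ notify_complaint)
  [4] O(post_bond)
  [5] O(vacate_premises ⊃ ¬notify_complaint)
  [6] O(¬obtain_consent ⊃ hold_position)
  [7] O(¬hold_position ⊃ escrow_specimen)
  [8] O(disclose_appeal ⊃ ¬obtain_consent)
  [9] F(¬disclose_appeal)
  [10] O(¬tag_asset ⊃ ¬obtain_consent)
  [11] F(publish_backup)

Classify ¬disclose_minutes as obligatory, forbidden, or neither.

Premise 1 is O(¬disclose_minutes ⊃ post_bond); even if O(post_bond) held, inferring O(¬disclose_minutes) would be affirming the consequent — invalid.
No premise or chain of K-axiom applications forces O(¬disclose_minutes), and none forces O(disclose_minutes). So ¬disclose_minutes is neither obligatory nor forbidden under these norms.

Neither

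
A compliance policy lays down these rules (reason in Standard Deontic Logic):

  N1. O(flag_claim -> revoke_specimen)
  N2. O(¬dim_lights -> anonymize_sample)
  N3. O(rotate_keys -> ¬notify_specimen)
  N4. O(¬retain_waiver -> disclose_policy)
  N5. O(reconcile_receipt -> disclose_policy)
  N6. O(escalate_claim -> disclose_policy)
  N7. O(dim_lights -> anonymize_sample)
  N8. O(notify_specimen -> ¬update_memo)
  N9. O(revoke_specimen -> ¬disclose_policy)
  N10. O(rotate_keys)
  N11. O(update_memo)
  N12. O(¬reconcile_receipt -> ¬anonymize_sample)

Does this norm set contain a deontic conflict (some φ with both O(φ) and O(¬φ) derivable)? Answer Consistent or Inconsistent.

Premise 8 is O(notify_specimen -> ¬update_memo), but O(notify_specimen) is not derivable from the premises, so it does not yield O(¬update_memo).
So O(¬update_memo) is not derivable, and the apparent clash with O(update_memo) does not arise.
A world satisfying every obligation exists (e.g. anonymize_sample=true, dim_lights=false, disclose_policy=true, escalate_claim=false, flag_claim=false, notify_specimen=false, reconcile_receipt=true, retain_waiver=false, revoke_specimen=false, rotate_keys=true, update_memo=true); no atom is both obligatory and forbidden, so the set is consistent.

Consistent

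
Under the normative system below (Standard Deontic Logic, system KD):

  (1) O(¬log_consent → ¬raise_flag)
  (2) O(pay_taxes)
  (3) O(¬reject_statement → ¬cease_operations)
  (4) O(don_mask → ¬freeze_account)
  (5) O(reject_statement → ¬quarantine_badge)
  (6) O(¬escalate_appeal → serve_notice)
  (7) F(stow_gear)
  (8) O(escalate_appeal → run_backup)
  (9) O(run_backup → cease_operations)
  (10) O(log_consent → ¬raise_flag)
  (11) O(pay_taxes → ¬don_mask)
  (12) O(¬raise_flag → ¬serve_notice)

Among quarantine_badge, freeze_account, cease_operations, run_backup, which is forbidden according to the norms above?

By case analysis on ¬log_consent: premise 1 gives O(¬log_consent → ¬raise_flag) and premise 10 gives O(log_consent → ¬raise_flag), so O(¬raise_flag) either way.
From O(¬raise_flag) and premise 12, O(¬raise_flag → ¬serve_notice), we obtain O(¬serve_notice).
The contrapositive of premise 6 (O(¬escalate_appeal → serve_notice)) is O(¬serve_notice → escalate_appeal), and O(¬serve_notice) is already established, so O(escalate_appeal).
Premise 8 is O(escalate_appeal → run_backup); since O(escalate_appeal), deontic closure gives O(run_backup).
Applying K to premise 9 (O(run_backup → cease_operations)) and O(run_backup) yields O(cease_operations).
Premise 3, O(¬reject_statement → ¬cease_operations), contraposes to O(cease_operations → reject_statement); with O(cease_operations) we get O(reject_statement).
With premise 5, O(reject_statement → ¬quarantine_badge), the K-axiom yields O(¬quarantine_badge).
So O(¬quarantine_badge) holds, i.e. quarantine_badge is forbidden. None of the other listed options is forbidden under the premises.

quarantine_badge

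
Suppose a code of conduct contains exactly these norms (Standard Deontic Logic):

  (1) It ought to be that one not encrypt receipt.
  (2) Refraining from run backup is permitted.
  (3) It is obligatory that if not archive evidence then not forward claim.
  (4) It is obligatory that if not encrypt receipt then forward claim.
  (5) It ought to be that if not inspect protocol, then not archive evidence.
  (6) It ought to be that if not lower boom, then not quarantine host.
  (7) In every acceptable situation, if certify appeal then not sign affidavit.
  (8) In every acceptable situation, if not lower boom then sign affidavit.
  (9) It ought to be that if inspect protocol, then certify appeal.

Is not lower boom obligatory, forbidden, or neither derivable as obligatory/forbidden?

Premise 1 states O(¬encrypt_receipt) outright.
From O(¬encrypt_receipt) and premise 4, O(¬encrypt_receipt → forward_claim), we obtain O(forward_claim).
Premise 3 is O(¬archive_evidence → ¬forward_claim); contrapositively O(forward_claim → archive_evidence). Since O(forward_claim) holds, K gives O(archive_evidence).
Premise 5, O(¬inspect_protocol → ¬archive_evidence), contraposes to O(archive_evidence → inspect_protocol); with O(archive_evidence) we get O(inspect_protocol).
Premise 9 is O(inspect_protocol → certify_appeal); since O(inspect_protocol), deontic closure gives O(certify_appeal).
Premise 7 is O(certify_appeal → ¬sign_affidavit); since O(certify_appeal), deontic closure gives O(¬sign_affidavit).
The contrapositive of premise 8 (O(¬lower_boom → sign_affidavit)) is O(¬sign_affidavit → lower_boom), and O(¬sign_affidavit) is already established, so O(lower_boom).
Premises 2, 6 do not contribute to this derivation.
Thus O(lower_boom), which is F(¬lower_boom): ¬lower_boom is forbidden.

Forbidden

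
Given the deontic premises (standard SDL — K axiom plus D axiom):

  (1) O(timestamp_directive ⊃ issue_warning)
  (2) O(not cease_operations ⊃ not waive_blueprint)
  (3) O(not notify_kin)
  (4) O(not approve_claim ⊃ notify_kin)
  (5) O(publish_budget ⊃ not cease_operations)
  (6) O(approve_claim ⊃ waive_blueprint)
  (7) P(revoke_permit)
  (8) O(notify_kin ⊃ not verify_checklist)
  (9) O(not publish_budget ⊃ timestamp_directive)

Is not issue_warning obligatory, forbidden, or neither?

Forbidden

Premise 3 states O(not notify_kin) outright.
Premise 4, O(not approve_claim ⊃ notify_kin), contraposes to O(not notify_kin ⊃ approve_claim); with O(not notify_kin) we get O(approve_claim).
From O(approve_claim) and premise 6, O(approve_claim ⊃ waive_blueprint), we obtain O(waive_blueprint).
Premise 2, O(not cease_operations ⊃ not waive_blueprint), contraposes to O(waive_blueprint ⊃ cease_operations); with O(waive_blueprint) we get O(cease_operations).
Premise 5 is O(publish_budget ⊃ not cease_operations); contrapositively O(cease_operations ⊃ not publish_budget). Since O(cease_operations) holds, K gives O(not publish_budget).
With premise 9, O(not publish_budget ⊃ timestamp_directive), the K-axiom yields O(timestamp_directive).
With premise 1, O(timestamp_directive ⊃ issue_warning), the K-axiom yields O(issue_warning).
Premises 7, 8 do not contribute to this derivation.
Thus O(issue_warning), which is F(not issue_warning): not issue_warning is forbidden.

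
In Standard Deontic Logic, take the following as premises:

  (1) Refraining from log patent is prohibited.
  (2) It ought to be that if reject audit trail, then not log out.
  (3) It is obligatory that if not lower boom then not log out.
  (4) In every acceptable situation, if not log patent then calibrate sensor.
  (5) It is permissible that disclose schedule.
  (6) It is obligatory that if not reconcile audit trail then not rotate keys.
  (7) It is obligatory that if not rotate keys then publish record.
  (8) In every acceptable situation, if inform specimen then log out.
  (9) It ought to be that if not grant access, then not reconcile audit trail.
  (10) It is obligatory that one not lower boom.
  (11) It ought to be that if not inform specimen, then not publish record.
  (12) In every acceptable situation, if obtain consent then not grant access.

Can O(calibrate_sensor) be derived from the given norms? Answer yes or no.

Premise 4 is O(¬log_patent → calibrate_sensor), but O(¬log_patent) is not derivable from the premises, so it does not yield O(calibrate_sensor).
No other premise forces O(calibrate_sensor). An ideal world satisfying every premise can still have calibrate_sensor false, so O(calibrate_sensor) is not derivable.

No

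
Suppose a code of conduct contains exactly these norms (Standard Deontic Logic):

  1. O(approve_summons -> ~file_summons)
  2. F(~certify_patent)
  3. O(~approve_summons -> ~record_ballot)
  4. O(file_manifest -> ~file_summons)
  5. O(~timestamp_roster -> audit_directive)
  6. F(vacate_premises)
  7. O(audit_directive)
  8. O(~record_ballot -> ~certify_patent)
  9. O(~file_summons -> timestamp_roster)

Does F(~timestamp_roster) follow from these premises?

Premise 2 is F(~certify_patent), i.e. O(certify_patent).
The contrapositive of premise 8 (O(~record_ballot -> ~certify_patent)) is O(certify_patent -> record_ballot), and O(certify_patent) is already established, so O(record_ballot).
Premise 3, O(~approve_summons -> ~record_ballot), contraposes to O(record_ballot -> approve_summons); with O(record_ballot) we get O(approve_summons).
Premise 1 is O(approve_summons -> ~file_summons); since O(approve_summons), deontic closure gives O(~file_summons).
Applying K to premise 9 (O(~file_summons -> timestamp_roster)) and O(~file_summons) yields O(timestamp_roster).
Premises 4, 5, 6, 7 do not contribute to this derivation.
So O(timestamp_roster) holds, i.e. F(~timestamp_roster). The claim follows.

Yes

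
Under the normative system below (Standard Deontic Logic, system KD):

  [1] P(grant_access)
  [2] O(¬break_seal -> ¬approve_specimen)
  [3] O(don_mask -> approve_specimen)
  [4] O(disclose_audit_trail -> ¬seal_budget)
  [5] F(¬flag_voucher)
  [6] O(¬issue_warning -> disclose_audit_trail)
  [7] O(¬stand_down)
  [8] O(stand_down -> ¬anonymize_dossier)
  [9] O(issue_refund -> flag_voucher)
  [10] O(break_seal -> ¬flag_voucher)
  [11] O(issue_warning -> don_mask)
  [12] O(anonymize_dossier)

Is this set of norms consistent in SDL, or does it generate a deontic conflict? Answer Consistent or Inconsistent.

Consistent

Premise 8 is O(stand_down -> ¬anonymize_dossier), but O(stand_down) is not derivable from the premises, so it does not yield O(¬anonymize_dossier).
So O(¬anonymize_dossier) is not derivable, and the apparent clash with O(anonymize_dossier) does not arise.
A world satisfying every obligation exists (e.g. anonymize_dossier=true, approve_specimen=false, break_seal=false, disclose_audit_trail=true, don_mask=false, flag_voucher=true, grant_access=false, issue_refund=false, issue_warning=false, seal_budget=false, stand_down=false); no atom is both obligatory and forbidden, so the set is consistent.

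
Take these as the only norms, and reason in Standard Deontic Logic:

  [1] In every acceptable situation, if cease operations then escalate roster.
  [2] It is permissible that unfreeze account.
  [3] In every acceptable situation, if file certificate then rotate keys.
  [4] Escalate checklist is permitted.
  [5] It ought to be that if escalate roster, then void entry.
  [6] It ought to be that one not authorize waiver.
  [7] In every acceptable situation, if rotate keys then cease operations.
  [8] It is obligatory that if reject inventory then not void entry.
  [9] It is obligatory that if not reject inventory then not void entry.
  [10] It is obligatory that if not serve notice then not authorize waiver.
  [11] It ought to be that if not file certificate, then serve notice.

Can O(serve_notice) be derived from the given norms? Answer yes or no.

Premises 8 and 9 are O(reject_inventory → ¬void_entry) and O(¬reject_inventory → ¬void_entry); every ideal world satisfies reject_inventory or ¬reject_inventory, so in either case ¬void_entry holds — hence O(¬void_entry).
The contrapositive of premise 5 (O(escalate_roster → void_entry)) is O(¬void_entry → ¬escalate_roster), and O(¬void_entry) is already established, so O(¬escalate_roster).
Premise 1 is O(cease_operations → escalate_roster); contrapositively O(¬escalate_roster → ¬cease_operations). Since O(¬escalate_roster) holds, K gives O(¬cease_operations).
The contrapositive of premise 7 (O(rotate_keys → cease_operations)) is O(¬cease_operations → ¬rotate_keys), and O(¬cease_operations) is already established, so O(¬rotate_keys).
Premise 3 is O(file_certificate → rotate_keys); contrapositively O(¬rotate_keys → ¬file_certificate). Since O(¬rotate_keys) holds, K gives O(¬file_certificate).
Premise 11 is O(¬file_certificate → serve_notice); since O(¬file_certificate), deontic closure gives O(serve_notice).
Premises 2, 4, 6, 10 do not contribute to this derivation.
So O(serve_notice) follows.

Yes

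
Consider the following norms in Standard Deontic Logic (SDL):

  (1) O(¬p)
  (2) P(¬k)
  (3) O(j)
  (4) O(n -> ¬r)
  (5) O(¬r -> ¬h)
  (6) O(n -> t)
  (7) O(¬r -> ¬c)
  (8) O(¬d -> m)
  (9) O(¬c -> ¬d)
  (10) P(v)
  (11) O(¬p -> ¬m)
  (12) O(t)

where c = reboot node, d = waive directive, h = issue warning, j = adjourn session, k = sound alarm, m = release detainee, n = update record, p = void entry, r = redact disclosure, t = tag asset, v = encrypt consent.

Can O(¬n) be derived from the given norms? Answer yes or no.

Yes

Premise 1 states O(¬p) outright.
From O(¬p) and premise 11, O(¬p -> ¬m), we obtain O(¬m).
The contrapositive of premise 8 (O(¬d -> m)) is O(¬m -> d), and O(¬m) is already established, so O(d).
Premise 9, O(¬c -> ¬d), contraposes to O(d -> c); with O(d) we get O(c).
Premise 7, O(¬r -> ¬c), contraposes to O(c -> r); with O(c) we get O(r).
The contrapositive of premise 4 (O(n -> ¬r)) is O(r -> ¬n), and O(r) is already established, so O(¬n).
Premises 2, 3, 5, 6, 10, 12 do not contribute to this derivation.
So O(¬n) follows.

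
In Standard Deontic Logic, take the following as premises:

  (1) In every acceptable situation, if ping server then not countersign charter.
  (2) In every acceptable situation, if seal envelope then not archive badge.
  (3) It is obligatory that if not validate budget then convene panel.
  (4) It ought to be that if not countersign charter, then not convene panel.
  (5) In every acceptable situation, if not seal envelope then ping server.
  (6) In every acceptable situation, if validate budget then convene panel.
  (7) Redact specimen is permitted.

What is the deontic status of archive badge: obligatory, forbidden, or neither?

By case analysis on validate_budget: premise 6 gives O(validate_budget → convene_panel) and premise 3 gives O(¬validate_budget → convene_panel), so O(convene_panel) either way.
Premise 4 is O(¬countersign_charter → ¬convene_panel); contrapositively O(convene_panel → countersign_charter). Since O(convene_panel) holds, K gives O(countersign_charter).
Premise 1 is O(ping_server → ¬countersign_charter); contrapositively O(countersign_charter → ¬ping_server). Since O(countersign_charter) holds, K gives O(¬ping_server).
Premise 5 is O(¬seal_envelope → ping_server); contrapositively O(¬ping_server → seal_envelope). Since O(¬ping_server) holds, K gives O(seal_envelope).
Premise 2 is O(seal_envelope → ¬archive_badge); since O(seal_envelope), deontic closure gives O(¬archive_badge).
Premise 7 does not contribute to this derivation.
Thus O(¬archive_badge), which is F(archive_badge): archive_badge is forbidden.

Forbidden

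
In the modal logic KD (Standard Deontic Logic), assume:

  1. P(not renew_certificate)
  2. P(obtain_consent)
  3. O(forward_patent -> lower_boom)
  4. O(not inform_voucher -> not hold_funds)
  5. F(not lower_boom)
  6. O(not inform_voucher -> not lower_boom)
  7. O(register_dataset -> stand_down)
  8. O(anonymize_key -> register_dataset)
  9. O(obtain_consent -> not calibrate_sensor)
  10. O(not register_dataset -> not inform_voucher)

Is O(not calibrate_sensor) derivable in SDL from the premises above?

No

Premise 9 is O(obtain_consent -> not calibrate_sensor), but O(obtain_consent) is not derivable from the premises (the permission P(obtain_consent) asserts only not O(not obtain_consent), not O(obtain_consent)), so it does not yield O(not calibrate_sensor).
No other premise forces O(not calibrate_sensor). An ideal world satisfying every premise can still have not calibrate_sensor false, so O(not calibrate_sensor) is not derivable.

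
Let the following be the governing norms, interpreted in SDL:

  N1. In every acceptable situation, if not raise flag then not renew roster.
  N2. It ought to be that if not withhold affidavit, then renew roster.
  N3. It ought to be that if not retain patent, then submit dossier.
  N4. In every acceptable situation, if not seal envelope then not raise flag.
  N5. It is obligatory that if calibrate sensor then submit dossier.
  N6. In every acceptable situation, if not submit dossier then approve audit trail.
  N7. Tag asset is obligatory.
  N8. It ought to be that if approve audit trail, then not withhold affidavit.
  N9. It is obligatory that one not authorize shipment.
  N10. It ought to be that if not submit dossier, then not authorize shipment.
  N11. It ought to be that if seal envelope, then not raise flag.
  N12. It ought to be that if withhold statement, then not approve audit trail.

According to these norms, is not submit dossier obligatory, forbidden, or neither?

Forbidden

Premises 11 and 4 cover both cases: O(seal_envelope → ¬raise_flag) and O(¬seal_envelope → ¬raise_flag). Since seal_envelope ∨ ¬seal_envelope is a tautology, O(¬raise_flag) follows.
With premise 1, O(¬raise_flag → ¬renew_roster), the K-axiom yields O(¬renew_roster).
The contrapositive of premise 2 (O(¬withhold_affidavit → renew_roster)) is O(¬renew_roster → withhold_affidavit), and O(¬renew_roster) is already established, so O(withhold_affidavit).
Premise 8 is O(approve_audit_trail → ¬withhold_affidavit); contrapositively O(withhold_affidavit → ¬approve_audit_trail). Since O(withhold_affidavit) holds, K gives O(¬approve_audit_trail).
Premise 6 is O(¬submit_dossier → approve_audit_trail); contrapositively O(¬approve_audit_trail → submit_dossier). Since O(¬approve_audit_trail) holds, K gives O(submit_dossier).
Premises 3, 5, 7, 9, 10, 12 do not contribute to this derivation.
Thus O(submit_dossier), which is F(¬submit_dossier): ¬submit_dossier is forbidden.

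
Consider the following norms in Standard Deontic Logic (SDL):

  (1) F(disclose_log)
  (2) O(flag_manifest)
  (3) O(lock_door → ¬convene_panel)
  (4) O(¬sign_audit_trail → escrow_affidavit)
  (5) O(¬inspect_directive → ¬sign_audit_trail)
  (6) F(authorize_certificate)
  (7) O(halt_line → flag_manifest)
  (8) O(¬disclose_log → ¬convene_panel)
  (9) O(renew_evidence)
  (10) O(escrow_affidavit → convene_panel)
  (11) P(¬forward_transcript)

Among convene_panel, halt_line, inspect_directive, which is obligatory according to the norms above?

Premise 1 is F(disclose_log), i.e. O(¬disclose_log).
Premise 8 is O(¬disclose_log → ¬convene_panel); since O(¬disclose_log), deontic closure gives O(¬convene_panel).
The contrapositive of premise 10 (O(escrow_affidavit → convene_panel)) is O(¬convene_panel → ¬escrow_affidavit), and O(¬convene_panel) is already established, so O(¬escrow_affidavit).
Premise 4, O(¬sign_audit_trail → escrow_affidavit), contraposes to O(¬escrow_affidavit → sign_audit_trail); with O(¬escrow_affidavit) we get O(sign_audit_trail).
The contrapositive of premise 5 (O(¬inspect_directive → ¬sign_audit_trail)) is O(sign_audit_trail → inspect_directive), and O(sign_audit_trail) is already established, so O(inspect_directive).
So O(inspect_directive) holds — inspect_directive is obligatory. None of the other listed options is made obligatory by any chain of premises.

inspect_directive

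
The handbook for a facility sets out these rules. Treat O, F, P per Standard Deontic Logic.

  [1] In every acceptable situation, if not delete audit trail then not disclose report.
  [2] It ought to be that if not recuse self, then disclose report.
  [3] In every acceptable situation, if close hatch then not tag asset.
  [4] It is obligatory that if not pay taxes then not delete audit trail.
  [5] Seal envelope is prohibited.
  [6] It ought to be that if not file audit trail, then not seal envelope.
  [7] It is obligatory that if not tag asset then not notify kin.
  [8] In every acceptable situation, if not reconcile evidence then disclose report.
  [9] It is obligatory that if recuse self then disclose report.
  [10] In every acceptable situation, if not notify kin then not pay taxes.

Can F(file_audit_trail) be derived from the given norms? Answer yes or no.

Premise 6 is O(¬file_audit_trail → ¬seal_envelope); even if O(¬seal_envelope) held, inferring O(¬file_audit_trail) would be affirming the consequent — invalid.
No other premise forces O(¬file_audit_trail). An ideal world satisfying every premise can still have file_audit_trail true, so F(file_audit_trail) is not derivable.

No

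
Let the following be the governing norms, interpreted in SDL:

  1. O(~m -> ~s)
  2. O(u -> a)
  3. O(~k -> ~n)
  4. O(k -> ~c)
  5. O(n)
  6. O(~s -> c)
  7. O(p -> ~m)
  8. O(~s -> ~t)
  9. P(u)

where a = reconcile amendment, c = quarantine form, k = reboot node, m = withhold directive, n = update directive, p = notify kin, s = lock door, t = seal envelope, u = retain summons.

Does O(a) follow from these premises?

Premise 2 is O(u -> a), but O(u) is not derivable from the premises (the permission P(u) asserts only ~O(~u), not O(u)), so it does not yield O(a).
No other premise forces O(a). An ideal world satisfying every premise can still have a false, so O(a) is not derivable.

No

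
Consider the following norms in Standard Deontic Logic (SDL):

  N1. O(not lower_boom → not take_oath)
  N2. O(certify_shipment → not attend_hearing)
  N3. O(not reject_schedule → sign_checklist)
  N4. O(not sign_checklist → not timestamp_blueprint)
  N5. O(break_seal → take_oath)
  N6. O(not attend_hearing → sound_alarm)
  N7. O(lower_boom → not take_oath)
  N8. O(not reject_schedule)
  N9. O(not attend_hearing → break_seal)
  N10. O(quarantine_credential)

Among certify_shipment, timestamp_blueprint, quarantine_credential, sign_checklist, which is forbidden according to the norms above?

By case analysis on lower_boom: premise 7 gives O(lower_boom → not take_oath) and premise 1 gives O(not lower_boom → not take_oath), so O(not take_oath) either way.
The contrapositive of premise 5 (O(break_seal → take_oath)) is O(not take_oath → not break_seal), and O(not take_oath) is already established, so O(not break_seal).
The contrapositive of premise 9 (O(not attend_hearing → break_seal)) is O(not break_seal → attend_hearing), and O(not break_seal) is already established, so O(attend_hearing).
The contrapositive of premise 2 (O(certify_shipment → not attend_hearing)) is O(attend_hearing → not certify_shipment), and O(attend_hearing) is already established, so O(not certify_shipment).
So O(not certify_shipment) holds, i.e. certify_shipment is forbidden. None of the other listed options is forbidden under the premises.

certify_shipment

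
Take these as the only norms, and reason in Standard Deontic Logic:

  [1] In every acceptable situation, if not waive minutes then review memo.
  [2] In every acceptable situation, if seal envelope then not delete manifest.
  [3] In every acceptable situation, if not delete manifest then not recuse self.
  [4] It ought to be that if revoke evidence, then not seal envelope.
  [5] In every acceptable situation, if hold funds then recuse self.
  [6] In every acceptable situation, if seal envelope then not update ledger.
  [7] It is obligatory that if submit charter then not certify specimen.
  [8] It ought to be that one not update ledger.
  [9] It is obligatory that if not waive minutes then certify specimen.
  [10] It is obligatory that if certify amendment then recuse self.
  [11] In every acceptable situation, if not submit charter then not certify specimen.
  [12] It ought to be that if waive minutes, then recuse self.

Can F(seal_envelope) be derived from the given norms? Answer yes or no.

Yes

Premises 11 and 7 cover both cases: O(¬submit_charter → ¬certify_specimen) and O(submit_charter → ¬certify_specimen). Since ¬submit_charter ∨ submit_charter is a tautology, O(¬certify_specimen) follows.
Premise 9 is O(¬waive_minutes → certify_specimen); contrapositively O(¬certify_specimen → waive_minutes). Since O(¬certify_specimen) holds, K gives O(waive_minutes).
Applying K to premise 12 (O(waive_minutes → recuse_self)) and O(waive_minutes) yields O(recuse_self).
The contrapositive of premise 3 (O(¬delete_manifest → ¬recuse_self)) is O(recuse_self → delete_manifest), and O(recuse_self) is already established, so O(delete_manifest).
Premise 2, O(seal_envelope → ¬delete_manifest), contraposes to O(delete_manifest → ¬seal_envelope); with O(delete_manifest) we get O(¬seal_envelope).
Premises 1, 4, 5, 6, 8, 10 do not contribute to this derivation.
So O(¬seal_envelope) holds, i.e. F(seal_envelope). The claim follows.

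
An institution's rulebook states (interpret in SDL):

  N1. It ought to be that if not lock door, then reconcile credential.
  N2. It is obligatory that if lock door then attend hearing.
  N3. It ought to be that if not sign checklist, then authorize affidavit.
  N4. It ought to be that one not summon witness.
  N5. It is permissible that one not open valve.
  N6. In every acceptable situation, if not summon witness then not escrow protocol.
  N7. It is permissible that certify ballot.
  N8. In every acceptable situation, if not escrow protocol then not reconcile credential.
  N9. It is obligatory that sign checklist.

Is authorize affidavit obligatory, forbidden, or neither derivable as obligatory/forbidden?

Premise 3 is O(¬sign_checklist → authorize_affidavit), but O(¬sign_checklist) is not derivable from the premises, so it does not yield O(authorize_affidavit).
No premise or chain of K-axiom applications forces O(authorize_affidavit), and none forces O(¬authorize_affidavit). So authorize_affidavit is neither obligatory nor forbidden under these norms.

Neither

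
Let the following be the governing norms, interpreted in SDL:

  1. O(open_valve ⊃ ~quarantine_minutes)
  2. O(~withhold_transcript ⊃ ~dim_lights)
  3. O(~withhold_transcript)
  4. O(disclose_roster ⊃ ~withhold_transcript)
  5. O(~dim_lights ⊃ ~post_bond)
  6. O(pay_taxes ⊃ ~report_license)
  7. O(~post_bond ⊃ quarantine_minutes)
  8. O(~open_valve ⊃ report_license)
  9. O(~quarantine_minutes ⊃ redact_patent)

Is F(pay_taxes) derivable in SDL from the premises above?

Premise 3 gives O(~withhold_transcript).
Applying K to premise 2 (O(~withhold_transcript ⊃ ~dim_lights)) and O(~withhold_transcript) yields O(~dim_lights).
With premise 5, O(~dim_lights ⊃ ~post_bond), the K-axiom yields O(~post_bond).
With premise 7, O(~post_bond ⊃ quarantine_minutes), the K-axiom yields O(quarantine_minutes).
Premise 1 is O(open_valve ⊃ ~quarantine_minutes); contrapositively O(quarantine_minutes ⊃ ~open_valve). Since O(quarantine_minutes) holds, K gives O(~open_valve).
From O(~open_valve) and premise 8, O(~open_valve ⊃ report_license), we obtain O(report_license).
Premise 6, O(pay_taxes ⊃ ~report_license), contraposes to O(report_license ⊃ ~pay_taxes); with O(report_license) we get O(~pay_taxes).
Premises 4, 9 do not contribute to this derivation.
So O(~pay_taxes) holds, i.e. F(pay_taxes). The claim follows.

Yes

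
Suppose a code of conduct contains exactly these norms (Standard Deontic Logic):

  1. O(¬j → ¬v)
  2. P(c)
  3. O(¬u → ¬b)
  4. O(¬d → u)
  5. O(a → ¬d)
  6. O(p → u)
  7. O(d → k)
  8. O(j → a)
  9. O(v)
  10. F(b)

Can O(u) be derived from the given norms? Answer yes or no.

Premise 9 states O(v) outright.
Premise 1 is O(¬j → ¬v); contrapositively O(v → j). Since O(v) holds, K gives O(j).
From O(j) and premise 8, O(j → a), we obtain O(a).
Premise 5 is O(a → ¬d); since O(a), deontic closure gives O(¬d).
Applying K to premise 4 (O(¬d → u)) and O(¬d) yields O(u).
Premises 2, 3, 6, 7, 10 do not contribute to this derivation.
So O(u) follows.

Yes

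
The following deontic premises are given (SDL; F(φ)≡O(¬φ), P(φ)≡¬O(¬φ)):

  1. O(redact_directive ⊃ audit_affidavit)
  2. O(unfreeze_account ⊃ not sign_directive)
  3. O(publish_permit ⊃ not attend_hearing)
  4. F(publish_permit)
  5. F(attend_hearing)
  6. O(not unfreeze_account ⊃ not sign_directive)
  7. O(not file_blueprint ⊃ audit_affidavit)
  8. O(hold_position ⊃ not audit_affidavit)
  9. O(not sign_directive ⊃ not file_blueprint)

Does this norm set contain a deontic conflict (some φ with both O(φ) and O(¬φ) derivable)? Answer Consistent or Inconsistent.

Consistent

Premise 3 is O(publish_permit ⊃ not attend_hearing); even if O(not attend_hearing) held, inferring O(publish_permit) would be affirming the consequent — invalid.
So O(publish_permit) is not derivable, and the apparent clash with O(not publish_permit) does not arise.
A world satisfying every obligation exists (e.g. attend_hearing=false, audit_affidavit=true, file_blueprint=false, hold_position=false, publish_permit=false, redact_directive=false, sign_directive=false, unfreeze_account=false); no atom is both obligatory and forbidden, so the set is consistent.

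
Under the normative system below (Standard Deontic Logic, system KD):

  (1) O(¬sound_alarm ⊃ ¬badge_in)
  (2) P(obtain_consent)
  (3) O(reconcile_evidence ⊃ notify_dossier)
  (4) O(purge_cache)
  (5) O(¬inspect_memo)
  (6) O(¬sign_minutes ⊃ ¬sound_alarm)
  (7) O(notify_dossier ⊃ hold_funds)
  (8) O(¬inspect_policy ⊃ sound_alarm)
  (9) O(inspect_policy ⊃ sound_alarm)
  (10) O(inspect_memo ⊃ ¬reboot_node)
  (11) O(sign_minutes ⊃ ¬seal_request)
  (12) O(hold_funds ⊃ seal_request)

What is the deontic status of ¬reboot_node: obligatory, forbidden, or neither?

Neither

Premise 10 is O(inspect_memo ⊃ ¬reboot_node), but O(inspect_memo) is not derivable from the premises, so it does not yield O(¬reboot_node).
No premise or chain of K-axiom applications forces O(¬reboot_node), and none forces O(reboot_node). So ¬reboot_node is neither obligatory nor forbidden under these norms.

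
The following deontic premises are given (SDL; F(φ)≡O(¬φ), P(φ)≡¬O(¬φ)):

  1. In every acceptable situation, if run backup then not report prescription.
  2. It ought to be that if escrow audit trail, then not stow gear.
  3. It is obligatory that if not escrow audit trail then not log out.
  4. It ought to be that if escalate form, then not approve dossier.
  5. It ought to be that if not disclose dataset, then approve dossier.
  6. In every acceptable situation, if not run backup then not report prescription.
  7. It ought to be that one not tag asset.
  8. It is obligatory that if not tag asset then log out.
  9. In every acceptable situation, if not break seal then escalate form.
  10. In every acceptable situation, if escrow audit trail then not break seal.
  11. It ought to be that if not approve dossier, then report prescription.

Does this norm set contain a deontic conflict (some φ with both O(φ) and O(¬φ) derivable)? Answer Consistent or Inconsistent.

Inconsistent

By case analysis on ¬run_backup: premise 6 gives O(¬run_backup → ¬report_prescription) and premise 1 gives O(run_backup → ¬report_prescription), so O(¬report_prescription) either way.
The contrapositive of premise 11 (O(¬approve_dossier → report_prescription)) is O(¬report_prescription → approve_dossier), and O(¬report_prescription) is already established, so O(approve_dossier).
Premise 4, O(escalate_form → ¬approve_dossier), contraposes to O(approve_dossier → ¬escalate_form); with O(approve_dossier) we get O(¬escalate_form).
Premise 9 is O(¬break_seal → escalate_form); contrapositively O(¬escalate_form → break_seal). Since O(¬escalate_form) holds, K gives O(break_seal).
Premise 10, O(escrow_audit_trail → ¬break_seal), contraposes to O(break_seal → ¬escrow_audit_trail); with O(break_seal) we get O(¬escrow_audit_trail).
With premise 3, O(¬escrow_audit_trail → ¬log_out), the K-axiom yields O(¬log_out).
The contrapositive of premise 8 (O(¬tag_asset → log_out)) is O(¬log_out → tag_asset), and O(¬log_out) is already established, so O(tag_asset).
However, premise 7 gives O(¬tag_asset).
We now have both O(tag_asset) and O(¬tag_asset) — tag_asset is simultaneously obligatory and forbidden, violating the D-axiom.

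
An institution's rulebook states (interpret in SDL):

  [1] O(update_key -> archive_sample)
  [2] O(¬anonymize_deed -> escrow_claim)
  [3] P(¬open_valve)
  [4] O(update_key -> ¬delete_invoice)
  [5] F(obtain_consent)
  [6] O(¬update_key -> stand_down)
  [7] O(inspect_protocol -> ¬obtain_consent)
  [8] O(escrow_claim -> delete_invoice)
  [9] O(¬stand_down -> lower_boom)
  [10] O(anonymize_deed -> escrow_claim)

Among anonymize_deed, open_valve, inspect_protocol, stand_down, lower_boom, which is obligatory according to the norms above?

stand_down

By case analysis on anonymize_deed: premise 10 gives O(anonymize_deed -> escrow_claim) and premise 2 gives O(¬anonymize_deed -> escrow_claim), so O(escrow_claim) either way.
Applying K to premise 8 (O(escrow_claim -> delete_invoice)) and O(escrow_claim) yields O(delete_invoice).
Premise 4 is O(update_key -> ¬delete_invoice); contrapositively O(delete_invoice -> ¬update_key). Since O(delete_invoice) holds, K gives O(¬update_key).
Applying K to premise 6 (O(¬update_key -> stand_down)) and O(¬update_key) yields O(stand_down).
So O(stand_down) holds — stand_down is obligatory. None of the other listed options is made obligatory by any chain of premises.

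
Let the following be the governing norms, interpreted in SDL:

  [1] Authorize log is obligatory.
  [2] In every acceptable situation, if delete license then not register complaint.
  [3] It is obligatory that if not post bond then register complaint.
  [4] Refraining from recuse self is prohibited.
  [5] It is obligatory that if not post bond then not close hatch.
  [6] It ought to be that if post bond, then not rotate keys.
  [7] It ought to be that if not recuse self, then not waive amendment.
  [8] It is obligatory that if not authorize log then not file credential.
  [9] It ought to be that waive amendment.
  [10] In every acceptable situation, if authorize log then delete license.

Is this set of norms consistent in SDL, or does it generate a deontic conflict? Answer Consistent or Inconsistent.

Premise 7 is O(¬recuse_self → ¬waive_amendment), but O(¬recuse_self) is not derivable from the premises, so it does not yield O(¬waive_amendment).
So O(¬waive_amendment) is not derivable, and the apparent clash with O(waive_amendment) does not arise.
A world satisfying every obligation exists (e.g. authorize_log=true, close_hatch=false, delete_license=true, file_credential=false, post_bond=true, recuse_self=true, register_complaint=false, rotate_keys=false, waive_amendment=true); no atom is both obligatory and forbidden, so the set is consistent.

Consistent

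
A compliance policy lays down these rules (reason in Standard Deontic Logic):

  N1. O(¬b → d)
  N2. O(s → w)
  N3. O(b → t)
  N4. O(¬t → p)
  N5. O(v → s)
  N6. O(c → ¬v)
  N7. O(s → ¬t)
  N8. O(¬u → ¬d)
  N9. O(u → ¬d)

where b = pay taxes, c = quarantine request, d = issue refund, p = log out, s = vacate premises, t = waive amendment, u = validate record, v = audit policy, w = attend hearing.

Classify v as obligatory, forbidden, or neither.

Premises 9 and 8 cover both cases: O(u → ¬d) and O(¬u → ¬d). Since u ∨ ¬u is a tautology, O(¬d) follows.
The contrapositive of premise 1 (O(¬b → d)) is O(¬d → b), and O(¬d) is already established, so O(b).
Applying K to premise 3 (O(b → t)) and O(b) yields O(t).
Premise 7, O(s → ¬t), contraposes to O(t → ¬s); with O(t) we get O(¬s).
The contrapositive of premise 5 (O(v → s)) is O(¬s → ¬v), and O(¬s) is already established, so O(¬v).
Premises 2, 4, 6 do not contribute to this derivation.
Thus O(¬v), which is F(v): v is forbidden.

Forbidden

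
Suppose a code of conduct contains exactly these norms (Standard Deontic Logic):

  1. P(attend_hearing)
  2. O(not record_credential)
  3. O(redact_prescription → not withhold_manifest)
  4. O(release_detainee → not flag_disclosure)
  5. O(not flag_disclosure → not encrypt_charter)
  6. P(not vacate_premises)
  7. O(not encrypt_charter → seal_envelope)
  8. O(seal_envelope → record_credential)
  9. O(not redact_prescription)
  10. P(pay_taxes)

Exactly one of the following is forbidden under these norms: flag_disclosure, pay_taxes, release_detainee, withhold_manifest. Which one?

Premise 2 gives O(not record_credential).
The contrapositive of premise 8 (O(seal_envelope → record_credential)) is O(not record_credential → not seal_envelope), and O(not record_credential) is already established, so O(not seal_envelope).
Premise 7, O(not encrypt_charter → seal_envelope), contraposes to O(not seal_envelope → encrypt_charter); with O(not seal_envelope) we get O(encrypt_charter).
The contrapositive of premise 5 (O(not flag_disclosure → not encrypt_charter)) is O(encrypt_charter → flag_disclosure), and O(encrypt_charter) is already established, so O(flag_disclosure).
The contrapositive of premise 4 (O(release_detainee → not flag_disclosure)) is O(flag_disclosure → not release_detainee), and O(flag_disclosure) is already established, so O(not release_detainee).
So O(not release_detainee) holds, i.e. release_detainee is forbidden. None of the other listed options is forbidden under the premises.

release_detainee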